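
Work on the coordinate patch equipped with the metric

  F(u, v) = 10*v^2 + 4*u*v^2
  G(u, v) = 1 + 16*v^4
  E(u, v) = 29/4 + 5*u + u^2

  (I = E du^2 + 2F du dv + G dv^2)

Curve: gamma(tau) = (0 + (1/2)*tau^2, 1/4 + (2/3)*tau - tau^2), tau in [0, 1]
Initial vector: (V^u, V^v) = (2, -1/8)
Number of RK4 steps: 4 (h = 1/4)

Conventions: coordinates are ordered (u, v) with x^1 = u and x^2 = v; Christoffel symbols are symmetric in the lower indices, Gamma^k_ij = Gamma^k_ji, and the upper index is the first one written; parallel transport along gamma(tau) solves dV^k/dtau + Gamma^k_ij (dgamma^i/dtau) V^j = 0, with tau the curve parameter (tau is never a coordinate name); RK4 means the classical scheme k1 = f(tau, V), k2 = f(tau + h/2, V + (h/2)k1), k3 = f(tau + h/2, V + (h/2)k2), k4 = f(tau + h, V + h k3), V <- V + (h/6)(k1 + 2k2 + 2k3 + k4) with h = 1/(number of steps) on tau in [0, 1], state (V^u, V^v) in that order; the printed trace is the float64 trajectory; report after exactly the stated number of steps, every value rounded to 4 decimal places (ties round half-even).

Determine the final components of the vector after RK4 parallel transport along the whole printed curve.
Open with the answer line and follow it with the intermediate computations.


Answer: V^u = 1.6948, V^v = -0.1527

gamma'(tau) = (tau, 2/3 - 2*tau); f(tau, V)^k = -Gamma^k_ij(gamma(tau)) gamma'^i(tau) V^j; h = 1/4; intermediate values shown to 6 dp
curve data and Christoffel symbols at the stage parameters:
  tau = 0.000000: gamma = (0.000000, 0.250000), gamma' = (0.000000, 0.666667); Gamma_uuu = 0.341880, Gamma_uuv = 0.000000, Gamma_uvv = 0.683761, Gamma_vuu = 0.034188, Gamma_vuv = 0.000000, Gamma_vvv = 0.068376
  tau = 0.125000: gamma = (0.007812, 0.317708), gamma' = (0.125000, 0.416667); Gamma_uuu = 0.336522, Gamma_uuv = 0.000000, Gamma_uvv = 0.855328, Gamma_vuu = 0.054180, Gamma_vuv = 0.000000, Gamma_vvv = 0.137707
  tau = 0.250000: gamma = (0.031250, 0.354167), gamma' = (0.250000, 0.166667); Gamma_uuu = 0.330495, Gamma_uuv = 0.000000, Gamma_uvv = 0.936403, Gamma_vuu = 0.065510, Gamma_vuv = 0.000000, Gamma_vvv = 0.185611
  tau = 0.375000: gamma = (0.070312, 0.359375), gamma' = (0.375000, -0.083333); Gamma_uuu = 0.326456, Gamma_uuv = 0.000000, Gamma_uvv = 0.938561, Gamma_vuu = 0.065614, Gamma_vuv = 0.000000, Gamma_vvv = 0.188639
  tau = 0.500000: gamma = (0.125000, 0.333333), gamma' = (0.500000, -0.333333); Gamma_uuu = 0.324549, Gamma_uuv = 0.000000, Gamma_uvv = 0.865463, Gamma_vuu = 0.054950, Gamma_vuv = 0.000000, Gamma_vvv = 0.146533
  tau = 0.625000: gamma = (0.195312, 0.276042), gamma' = (0.625000, -0.583333); Gamma_uuu = 0.322498, Gamma_uuv = 0.000000, Gamma_uvv = 0.712183, Gamma_vuu = 0.036469, Gamma_vuv = 0.000000, Gamma_vvv = 0.080536
  tau = 0.750000: gamma = (0.281250, 0.187500), gamma' = (0.750000, -0.833333); Gamma_uuu = 0.317671, Gamma_uuv = 0.000000, Gamma_uvv = 0.476507, Gamma_vuu = 0.016062, Gamma_vuv = 0.000000, Gamma_vvv = 0.024093
  tau = 0.875000: gamma = (0.382812, 0.067708), gamma' = (0.875000, -1.083333); Gamma_uuu = 0.309615, Gamma_uuv = 0.000000, Gamma_uvv = 0.167708, Gamma_vuu = 0.001969, Gamma_vuv = 0.000000, Gamma_vvv = 0.001067
  tau = 1.000000: gamma = (0.500000, -0.083333), gamma' = (1.000000, -1.333333); Gamma_uuu = 0.299977, Gamma_uuv = 0.000000, Gamma_uvv = -0.199985, Gamma_vuu = 0.002778, Gamma_vuv = 0.000000, Gamma_vvv = -0.001852
step 0: V^u = 2.0000, V^v = -0.1250
step 1: k1 = (0.056980, 0.005698), k2 = (-0.040136, -0.006462), k3 = (-0.039083, -0.006292), k4 = (-0.144686, -0.028679); V <- V + (h/6)(k1 + 2k2 + 2k3 + k4): V^u = 1.9897, V^v = -0.1270
step 2: k1 = (-0.144576, -0.028657), k2 = (-0.251589, -0.050566), k3 = (-0.250165, -0.050280), k4 = (-0.353006, -0.059768); V <- V + (h/6)(k1 + 2k2 + 2k3 + k4): V^u = 1.9272, V^v = -0.1391
step 3: k1 = (-0.352866, -0.059745), k2 = (-0.440452, -0.049808), k3 = (-0.437729, -0.049500), k4 = (-0.493241, -0.024939); V <- V + (h/6)(k1 + 2k2 + 2k3 + k4): V^u = 1.8188, V^v = -0.1509
step 4: k1 = (-0.493252, -0.024940), k2 = (-0.504009, -0.003206), k3 = (-0.503151, -0.003201), k4 = (-0.467400, -0.004328); V <- V + (h/6)(k1 + 2k2 + 2k3 + k4): V^u = 1.6948, V^v = -0.1527


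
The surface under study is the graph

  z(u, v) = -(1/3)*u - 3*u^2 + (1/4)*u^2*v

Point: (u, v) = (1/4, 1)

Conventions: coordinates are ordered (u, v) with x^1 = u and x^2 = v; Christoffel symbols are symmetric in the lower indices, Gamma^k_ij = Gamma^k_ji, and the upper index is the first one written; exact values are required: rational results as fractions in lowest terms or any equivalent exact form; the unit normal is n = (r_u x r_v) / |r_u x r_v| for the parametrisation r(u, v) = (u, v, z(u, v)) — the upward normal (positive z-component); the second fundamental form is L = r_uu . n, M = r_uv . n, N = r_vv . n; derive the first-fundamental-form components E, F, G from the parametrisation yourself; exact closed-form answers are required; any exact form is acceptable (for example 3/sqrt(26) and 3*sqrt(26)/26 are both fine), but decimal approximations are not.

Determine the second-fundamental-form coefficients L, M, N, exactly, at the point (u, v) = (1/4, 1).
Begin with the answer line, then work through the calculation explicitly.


Answer: L = -1056*sqrt(144457)/144457, M = 24*sqrt(144457)/144457, N = 0

z_u = -41/24, z_v = 1/64, z_uu = -11/2, z_uv = 1/8, z_vv = 0
E = 2257/576, F = -41/1536, G = 4097/4096; answer radicand W^2 = 144457/36864
unnormalised second-form numerators: l = -11/2, m = 1/8, n = 0; L = l/sqrt(144457/36864), and similarly M = m/sqrt(W^2), N = n/sqrt(W^2)


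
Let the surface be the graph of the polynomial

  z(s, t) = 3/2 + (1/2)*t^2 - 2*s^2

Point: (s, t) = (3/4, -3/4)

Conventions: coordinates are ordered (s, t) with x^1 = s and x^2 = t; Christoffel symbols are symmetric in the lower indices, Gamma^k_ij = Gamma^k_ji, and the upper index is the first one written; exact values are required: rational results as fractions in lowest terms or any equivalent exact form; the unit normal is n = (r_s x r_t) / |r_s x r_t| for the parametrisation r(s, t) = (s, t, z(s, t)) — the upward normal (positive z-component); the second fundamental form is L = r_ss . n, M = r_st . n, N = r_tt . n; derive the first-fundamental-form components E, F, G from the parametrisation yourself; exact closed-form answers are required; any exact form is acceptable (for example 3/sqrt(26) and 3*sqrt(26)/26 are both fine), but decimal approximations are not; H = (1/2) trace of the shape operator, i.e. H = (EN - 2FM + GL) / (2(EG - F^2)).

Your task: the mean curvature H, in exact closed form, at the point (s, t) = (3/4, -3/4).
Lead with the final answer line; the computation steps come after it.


Answer: H = 120/2197

z_s = -3, z_t = -3/4, z_ss = -4, z_st = 0, z_tt = 1
E = 10, F = 9/4, G = 25/16; answer radicand W^2 = 169/16
unnormalised second-form numerators: l = -4, m = 0, n = 1; L = l/sqrt(169/16), and similarly M = m/sqrt(W^2), N = n/sqrt(W^2)
H = (E*n - 2*F*m + G*l) / (2*(EG - F^2)*sqrt(W^2)); E*n - 2*F*m + G*l = 15/4, EG - F^2 = 169/16, so H = (30/169)/sqrt(169/16)


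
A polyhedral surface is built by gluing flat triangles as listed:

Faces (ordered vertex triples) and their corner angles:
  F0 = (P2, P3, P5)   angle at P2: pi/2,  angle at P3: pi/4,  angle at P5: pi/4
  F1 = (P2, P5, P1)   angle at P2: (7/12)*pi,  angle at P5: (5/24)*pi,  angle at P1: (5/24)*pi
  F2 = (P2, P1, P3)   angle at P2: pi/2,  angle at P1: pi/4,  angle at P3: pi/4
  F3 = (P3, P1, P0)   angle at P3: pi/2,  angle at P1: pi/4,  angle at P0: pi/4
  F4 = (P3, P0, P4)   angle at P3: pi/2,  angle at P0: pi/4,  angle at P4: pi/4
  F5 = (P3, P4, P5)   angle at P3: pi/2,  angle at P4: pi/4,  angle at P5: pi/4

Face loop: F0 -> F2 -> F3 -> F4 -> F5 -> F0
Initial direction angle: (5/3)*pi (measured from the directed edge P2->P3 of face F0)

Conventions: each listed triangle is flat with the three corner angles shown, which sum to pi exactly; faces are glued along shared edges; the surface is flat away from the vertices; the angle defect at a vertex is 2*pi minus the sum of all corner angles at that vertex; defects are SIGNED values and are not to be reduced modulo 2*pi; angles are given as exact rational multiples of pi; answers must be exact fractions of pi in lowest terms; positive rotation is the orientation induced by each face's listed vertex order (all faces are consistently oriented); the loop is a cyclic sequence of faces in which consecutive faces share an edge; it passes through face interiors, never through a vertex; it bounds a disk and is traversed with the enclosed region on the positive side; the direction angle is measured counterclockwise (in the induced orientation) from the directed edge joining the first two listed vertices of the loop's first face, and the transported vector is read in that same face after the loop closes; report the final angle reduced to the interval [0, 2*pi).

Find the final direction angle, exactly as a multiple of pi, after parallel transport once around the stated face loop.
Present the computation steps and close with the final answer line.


enclosed vertex P3: corner angles sum to 2*pi, defect = 2*pi - 2*pi = 0
by Gauss-Bonnet the loop rotates the vector by the enclosed defect sum (positive orientation, mod 2*pi)
final angle = (5/3)*pi + 0 = (5/3)*pi (mod 2*pi)

Answer: final direction angle = (5/3)*pi


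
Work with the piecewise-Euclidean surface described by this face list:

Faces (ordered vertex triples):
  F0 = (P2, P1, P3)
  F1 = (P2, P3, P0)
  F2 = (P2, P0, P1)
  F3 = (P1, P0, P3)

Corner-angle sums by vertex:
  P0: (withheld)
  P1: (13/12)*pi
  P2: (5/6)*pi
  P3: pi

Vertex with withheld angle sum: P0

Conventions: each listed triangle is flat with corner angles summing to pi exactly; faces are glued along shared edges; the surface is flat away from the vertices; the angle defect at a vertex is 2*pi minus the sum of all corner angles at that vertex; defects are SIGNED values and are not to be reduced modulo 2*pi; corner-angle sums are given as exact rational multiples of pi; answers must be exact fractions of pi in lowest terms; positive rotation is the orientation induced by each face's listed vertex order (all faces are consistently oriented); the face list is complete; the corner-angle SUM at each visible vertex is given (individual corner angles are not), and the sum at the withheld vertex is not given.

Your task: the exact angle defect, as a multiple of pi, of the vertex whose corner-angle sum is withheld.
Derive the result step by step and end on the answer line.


V = 4, E = 6, F = 4; chi = V - E + F = 2
Gauss-Bonnet: total defect = 2*pi*chi = 4*pi; visible defects sum to (37/12)*pi

Answer: defect(P0) = (11/12)*pi


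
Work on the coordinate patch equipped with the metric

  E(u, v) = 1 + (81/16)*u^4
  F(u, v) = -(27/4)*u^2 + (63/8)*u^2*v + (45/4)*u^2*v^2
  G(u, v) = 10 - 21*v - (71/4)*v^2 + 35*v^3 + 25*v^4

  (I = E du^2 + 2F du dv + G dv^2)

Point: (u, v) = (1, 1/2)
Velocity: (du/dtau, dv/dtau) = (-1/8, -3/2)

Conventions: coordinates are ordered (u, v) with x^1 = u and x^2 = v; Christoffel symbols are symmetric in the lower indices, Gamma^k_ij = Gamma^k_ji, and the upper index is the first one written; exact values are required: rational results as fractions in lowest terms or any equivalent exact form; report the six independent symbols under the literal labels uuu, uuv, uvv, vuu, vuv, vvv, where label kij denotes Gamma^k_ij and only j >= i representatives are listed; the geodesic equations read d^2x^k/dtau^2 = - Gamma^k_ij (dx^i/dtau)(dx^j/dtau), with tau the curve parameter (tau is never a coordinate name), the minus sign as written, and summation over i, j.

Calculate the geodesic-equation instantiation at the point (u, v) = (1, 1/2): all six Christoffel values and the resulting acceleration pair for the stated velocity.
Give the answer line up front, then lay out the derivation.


Answer: Gamma_uuu = 162/97, Gamma_uuv = 0, Gamma_uvv = 306/97, Gamma_vuu = 0, Gamma_vuv = 0, Gamma_vvv = 0; accelerations (d^2u/dtau^2, d^2v/dtau^2) = (-22113/3104, 0)

E = 97/16, F = 0, G = 1 at the point
E_u = 81/4, E_v = 0, F_u = 0, F_v = 153/8, G_u = 0, G_v = 0
EG - F^2 = 97/16;  g^inv = (16/97) * [[1, 0], [0, 97/16]]
first-kind symbols [ij,l] = (1/2)(d_i g_jl + d_j g_il - d_l g_ij): [uu,u] = E_u/2 = 81/8, [uu,v] = F_u - E_v/2 = 0, [uv,u] = E_v/2 = 0, [uv,v] = G_u/2 = 0, [vv,u] = F_v - G_u/2 = 153/8, [vv,v] = G_v/2 = 0
Gamma^u_ij = (G*[ij,u] - F*[ij,v])/(EG - F^2), Gamma^v_ij = (E*[ij,v] - F*[ij,u])/(EG - F^2)
Gamma_uuu = 162/97, Gamma_uuv = 0, Gamma_uvv = 306/97, Gamma_vuu = 0, Gamma_vuv = 0, Gamma_vvv = 0
d^2u/dtau^2 = -(Gamma_uuu*(-1/8)^2 + 2*Gamma_uuv*(-1/8)*(-3/2) + Gamma_uvv*(-3/2)^2) = -22113/3104
d^2v/dtau^2 = -(Gamma_vuu*(-1/8)^2 + 2*Gamma_vuv*(-1/8)*(-3/2) + Gamma_vvv*(-3/2)^2) = 0


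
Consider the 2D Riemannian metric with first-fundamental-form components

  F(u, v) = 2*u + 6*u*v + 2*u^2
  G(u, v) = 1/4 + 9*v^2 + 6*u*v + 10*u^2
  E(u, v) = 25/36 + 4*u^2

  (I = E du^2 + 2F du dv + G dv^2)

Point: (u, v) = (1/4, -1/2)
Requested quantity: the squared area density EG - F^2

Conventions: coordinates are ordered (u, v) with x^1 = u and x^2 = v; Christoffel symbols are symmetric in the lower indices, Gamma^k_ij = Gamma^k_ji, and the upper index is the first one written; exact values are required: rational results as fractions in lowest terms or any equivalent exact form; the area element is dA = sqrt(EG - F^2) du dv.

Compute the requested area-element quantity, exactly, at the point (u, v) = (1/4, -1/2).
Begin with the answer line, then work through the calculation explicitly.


Answer: EG - F^2 = 1283/576

E = 17/18, F = -1/8, G = 19/8; EG - F^2 = 1283/576


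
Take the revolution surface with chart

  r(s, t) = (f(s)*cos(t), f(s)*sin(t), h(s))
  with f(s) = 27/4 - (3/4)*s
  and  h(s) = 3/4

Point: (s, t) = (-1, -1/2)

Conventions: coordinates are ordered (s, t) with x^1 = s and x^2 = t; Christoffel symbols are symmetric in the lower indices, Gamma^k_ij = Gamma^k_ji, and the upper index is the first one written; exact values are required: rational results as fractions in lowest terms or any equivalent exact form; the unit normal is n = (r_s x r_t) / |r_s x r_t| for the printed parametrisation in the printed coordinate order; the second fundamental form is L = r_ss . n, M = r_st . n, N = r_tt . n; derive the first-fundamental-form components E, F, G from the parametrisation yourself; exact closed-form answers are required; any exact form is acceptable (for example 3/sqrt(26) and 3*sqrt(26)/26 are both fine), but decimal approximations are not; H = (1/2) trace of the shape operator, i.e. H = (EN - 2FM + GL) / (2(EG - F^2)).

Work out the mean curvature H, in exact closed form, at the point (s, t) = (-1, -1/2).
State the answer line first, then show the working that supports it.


Answer: H = 0

f = 15/2, f' = -3/4, f'' = 0, h' = 0, h'' = 0
E = 9/16, F = 0, G = 225/4; answer radicand W^2 = 9/16
unnormalised second-form numerators: l = 0, m = 0, n = 0; L = l/sqrt(9/16), and similarly M = m/sqrt(W^2), N = n/sqrt(W^2)
H = (E*n - 2*F*m + G*l) / (2*(EG - F^2)*sqrt(W^2)); E*n - 2*F*m + G*l = 0, EG - F^2 = 2025/64, so H = (0)/sqrt(9/16)


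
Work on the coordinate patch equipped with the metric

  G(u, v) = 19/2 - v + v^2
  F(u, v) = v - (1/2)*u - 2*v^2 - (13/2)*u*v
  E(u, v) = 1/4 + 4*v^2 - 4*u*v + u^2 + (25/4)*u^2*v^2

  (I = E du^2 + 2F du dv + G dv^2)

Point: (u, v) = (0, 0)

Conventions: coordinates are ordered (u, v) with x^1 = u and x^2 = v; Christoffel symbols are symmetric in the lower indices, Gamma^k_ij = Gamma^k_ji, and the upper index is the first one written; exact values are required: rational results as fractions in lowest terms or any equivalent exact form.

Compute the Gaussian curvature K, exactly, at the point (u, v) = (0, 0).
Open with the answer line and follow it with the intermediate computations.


Answer: K = -1600/361

E = 1/4, F = 0, G = 19/2, EG - F^2 = 19/8 at the point
E_u = 0, E_v = 0, F_u = -1/2, F_v = 1, G_u = 0, G_v = -1
E_vv = 8, F_uv = -13/2, G_uu = 0
Apply the Brioschi formula K = (det M1 - det M2)/(EG - F^2)^2 over the derivative matrices of E, F, G.
M1 = [[-E_vv/2 + F_uv - G_uu/2, E_u/2, F_u - E_v/2], [F_v - G_u/2, E, F], [G_v/2, F, G]] = [[-21/2, 0, -1/2], [1, 1/4, 0], [-1/2, 0, 19/2]]; det M1 = -25
M2 = [[0, E_v/2, G_u/2], [E_v/2, E, F], [G_u/2, F, G]] = [[0, 0, 0], [0, 1/4, 0], [0, 0, 19/2]]; det M2 = 0
det M1 - det M2 = -25; K = -25 / (19/8)^2 = -1600/361


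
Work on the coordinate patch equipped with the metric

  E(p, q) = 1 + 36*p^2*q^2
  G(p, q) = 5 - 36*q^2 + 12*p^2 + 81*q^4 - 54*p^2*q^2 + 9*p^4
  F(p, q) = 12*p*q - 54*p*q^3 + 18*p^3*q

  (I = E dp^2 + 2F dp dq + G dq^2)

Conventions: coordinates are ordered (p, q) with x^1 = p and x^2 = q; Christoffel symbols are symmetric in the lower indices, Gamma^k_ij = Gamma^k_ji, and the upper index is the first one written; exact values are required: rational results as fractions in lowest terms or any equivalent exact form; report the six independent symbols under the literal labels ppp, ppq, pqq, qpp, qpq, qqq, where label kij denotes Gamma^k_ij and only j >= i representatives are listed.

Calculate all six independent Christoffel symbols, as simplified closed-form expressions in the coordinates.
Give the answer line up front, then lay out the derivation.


Answer: Gamma_ppp = 36*p*q^2/(9*p^4 - 18*p^2*q^2 + 12*p^2 + 81*q^4 - 36*q^2 + 5), Gamma_ppq = 36*p^2*q/(9*p^4 - 18*p^2*q^2 + 12*p^2 + 81*q^4 - 36*q^2 + 5), Gamma_pqq = -108*p*q^2/(9*p^4 - 18*p^2*q^2 + 12*p^2 + 81*q^4 - 36*q^2 + 5), Gamma_qpp = (18*p^2*q - 54*q^3 + 12*q)/(9*p^4 - 18*p^2*q^2 + 12*p^2 + 81*q^4 - 36*q^2 + 5), Gamma_qpq = (18*p^3 - 54*p*q^2 + 12*p)/(9*p^4 - 18*p^2*q^2 + 12*p^2 + 81*q^4 - 36*q^2 + 5), Gamma_qqq = (-54*p^2*q + 162*q^3 - 36*q)/(9*p^4 - 18*p^2*q^2 + 12*p^2 + 81*q^4 - 36*q^2 + 5)

E = 1 + 36*p^2*q^2; F = 12*p*q - 54*p*q^3 + 18*p^3*q; G = 5 - 36*q^2 + 12*p^2 + 81*q^4 - 54*p^2*q^2 + 9*p^4
Gamma^k_ij = (1/2) g^{kl} (d_i g_jl + d_j g_il - d_l g_ij), with g^inv = (1/(EG-F^2)) [[G, -F], [-F, E]]
first partials: E_p = 72*p*q^2, E_q = 72*p^2*q, F_p = 12*q - 54*q^3 + 54*p^2*q, F_q = 12*p - 162*p*q^2 + 18*p^3, G_p = 24*p - 108*p*q^2 + 36*p^3, G_q = -72*q + 324*q^3 - 108*p^2*q
D = EG - F^2 = 5 - 36*q^2 + 12*p^2 + 81*q^4 - 18*p^2*q^2 + 9*p^4
expanded: Gamma^p_pp = (G E_p - 2F F_p + F E_q)/(2D), Gamma^p_pq = (G E_q - F G_p)/(2D), Gamma^p_qq = (2G F_q - G G_p - F G_q)/(2D), Gamma^q_pp = (2E F_p - E E_q - F E_p)/(2D), Gamma^q_pq = (E G_p - F E_q)/(2D), Gamma^q_qq = (E G_q - 2F F_q + F G_p)/(2D); substitute and cancel common factors


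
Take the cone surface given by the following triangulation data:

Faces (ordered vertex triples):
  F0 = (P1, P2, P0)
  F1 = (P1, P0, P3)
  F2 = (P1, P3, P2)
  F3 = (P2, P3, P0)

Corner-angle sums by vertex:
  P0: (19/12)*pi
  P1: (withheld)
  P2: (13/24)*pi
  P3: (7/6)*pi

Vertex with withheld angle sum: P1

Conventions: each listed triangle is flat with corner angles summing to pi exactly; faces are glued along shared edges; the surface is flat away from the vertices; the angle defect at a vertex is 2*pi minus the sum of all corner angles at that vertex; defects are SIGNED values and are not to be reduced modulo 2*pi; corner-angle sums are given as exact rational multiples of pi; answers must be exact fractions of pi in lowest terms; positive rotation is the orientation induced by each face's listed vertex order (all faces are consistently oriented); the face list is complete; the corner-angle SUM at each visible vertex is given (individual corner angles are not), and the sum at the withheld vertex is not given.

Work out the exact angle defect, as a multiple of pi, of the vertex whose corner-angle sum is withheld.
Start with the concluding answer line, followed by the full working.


Answer: defect(P1) = (31/24)*pi

V = 4, E = 6, F = 4; chi = V - E + F = 2
Gauss-Bonnet: total defect = 2*pi*chi = 4*pi; visible defects sum to (65/24)*pi


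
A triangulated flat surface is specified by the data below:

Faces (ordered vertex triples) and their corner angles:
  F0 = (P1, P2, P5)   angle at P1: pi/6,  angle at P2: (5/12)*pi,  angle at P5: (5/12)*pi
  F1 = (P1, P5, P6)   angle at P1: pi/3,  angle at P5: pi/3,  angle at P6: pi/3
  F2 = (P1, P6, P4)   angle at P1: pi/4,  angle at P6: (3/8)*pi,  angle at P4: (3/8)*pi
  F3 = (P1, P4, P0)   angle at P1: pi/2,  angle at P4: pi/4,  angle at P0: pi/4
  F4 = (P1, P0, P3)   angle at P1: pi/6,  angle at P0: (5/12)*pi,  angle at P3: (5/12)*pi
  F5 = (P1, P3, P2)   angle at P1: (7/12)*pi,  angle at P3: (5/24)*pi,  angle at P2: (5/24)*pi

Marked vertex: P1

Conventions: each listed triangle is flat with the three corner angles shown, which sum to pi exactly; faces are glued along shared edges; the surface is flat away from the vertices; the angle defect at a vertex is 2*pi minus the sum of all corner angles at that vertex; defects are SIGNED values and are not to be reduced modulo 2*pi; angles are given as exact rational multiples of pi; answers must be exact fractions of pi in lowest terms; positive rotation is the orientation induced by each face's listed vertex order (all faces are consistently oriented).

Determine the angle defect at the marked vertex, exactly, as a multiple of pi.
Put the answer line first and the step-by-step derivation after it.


Answer: defect(P1) = 0

Sum of corner angles at P1: 2*pi
defect = 2*pi - 2*pi


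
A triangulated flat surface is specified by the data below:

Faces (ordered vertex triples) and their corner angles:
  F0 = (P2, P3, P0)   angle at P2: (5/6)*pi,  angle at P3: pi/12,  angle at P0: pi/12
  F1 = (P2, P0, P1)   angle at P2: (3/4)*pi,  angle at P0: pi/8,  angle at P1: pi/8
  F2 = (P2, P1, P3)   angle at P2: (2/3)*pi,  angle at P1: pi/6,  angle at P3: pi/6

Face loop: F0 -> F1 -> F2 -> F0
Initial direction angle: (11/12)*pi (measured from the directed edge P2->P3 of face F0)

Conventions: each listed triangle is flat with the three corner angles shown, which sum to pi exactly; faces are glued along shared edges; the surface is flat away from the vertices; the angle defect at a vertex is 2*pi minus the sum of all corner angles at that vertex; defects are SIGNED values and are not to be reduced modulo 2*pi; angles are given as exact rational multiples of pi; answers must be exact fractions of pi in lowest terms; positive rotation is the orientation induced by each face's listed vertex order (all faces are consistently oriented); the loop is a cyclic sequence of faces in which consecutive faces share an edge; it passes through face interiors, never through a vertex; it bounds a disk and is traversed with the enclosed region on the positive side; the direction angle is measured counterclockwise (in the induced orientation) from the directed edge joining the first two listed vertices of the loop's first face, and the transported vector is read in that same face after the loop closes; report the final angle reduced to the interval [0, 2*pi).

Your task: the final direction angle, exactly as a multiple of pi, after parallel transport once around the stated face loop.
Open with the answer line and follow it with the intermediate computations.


Answer: final direction angle = (2/3)*pi

enclosed vertex P2: corner angles sum to (9/4)*pi, defect = 2*pi - (9/4)*pi = -pi/4
holonomy = initial angle + sum of enclosed defects (mod 2*pi), positive in the induced orientation
final angle = (11/12)*pi - pi/4 = (2/3)*pi (mod 2*pi)


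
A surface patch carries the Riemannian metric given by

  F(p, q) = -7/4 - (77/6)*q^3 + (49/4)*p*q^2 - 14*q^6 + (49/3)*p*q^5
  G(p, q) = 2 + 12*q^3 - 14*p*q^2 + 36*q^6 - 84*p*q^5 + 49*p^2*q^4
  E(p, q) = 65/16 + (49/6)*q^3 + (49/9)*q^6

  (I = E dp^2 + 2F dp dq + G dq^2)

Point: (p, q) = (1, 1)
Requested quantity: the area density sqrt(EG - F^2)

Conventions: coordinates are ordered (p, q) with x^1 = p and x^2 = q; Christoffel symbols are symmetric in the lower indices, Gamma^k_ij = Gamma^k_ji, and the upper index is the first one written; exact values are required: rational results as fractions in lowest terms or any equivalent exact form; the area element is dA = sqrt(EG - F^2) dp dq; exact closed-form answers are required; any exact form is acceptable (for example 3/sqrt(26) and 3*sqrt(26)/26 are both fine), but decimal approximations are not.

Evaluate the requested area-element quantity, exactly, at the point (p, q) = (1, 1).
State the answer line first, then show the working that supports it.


Answer: sqrt(EG - F^2) = sqrt(2545)/12

E = 2545/144, F = 0, G = 1; EG - F^2 = 2545/144


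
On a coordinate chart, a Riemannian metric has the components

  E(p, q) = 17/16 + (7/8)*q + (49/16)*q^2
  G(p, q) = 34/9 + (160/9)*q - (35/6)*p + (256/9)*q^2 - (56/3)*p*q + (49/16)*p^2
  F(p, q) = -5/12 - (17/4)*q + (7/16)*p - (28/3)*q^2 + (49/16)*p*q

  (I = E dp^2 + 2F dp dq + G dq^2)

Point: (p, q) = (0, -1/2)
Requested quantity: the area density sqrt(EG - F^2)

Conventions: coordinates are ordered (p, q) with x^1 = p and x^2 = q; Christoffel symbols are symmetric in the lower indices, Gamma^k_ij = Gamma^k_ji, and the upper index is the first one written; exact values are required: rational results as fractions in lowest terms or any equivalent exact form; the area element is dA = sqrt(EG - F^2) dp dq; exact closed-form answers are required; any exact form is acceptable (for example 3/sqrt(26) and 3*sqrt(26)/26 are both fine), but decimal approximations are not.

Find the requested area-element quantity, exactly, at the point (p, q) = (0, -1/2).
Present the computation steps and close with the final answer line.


E = 89/64, F = -5/8, G = 2; EG - F^2 = 153/64

Answer: sqrt(EG - F^2) = 3*sqrt(17)/8


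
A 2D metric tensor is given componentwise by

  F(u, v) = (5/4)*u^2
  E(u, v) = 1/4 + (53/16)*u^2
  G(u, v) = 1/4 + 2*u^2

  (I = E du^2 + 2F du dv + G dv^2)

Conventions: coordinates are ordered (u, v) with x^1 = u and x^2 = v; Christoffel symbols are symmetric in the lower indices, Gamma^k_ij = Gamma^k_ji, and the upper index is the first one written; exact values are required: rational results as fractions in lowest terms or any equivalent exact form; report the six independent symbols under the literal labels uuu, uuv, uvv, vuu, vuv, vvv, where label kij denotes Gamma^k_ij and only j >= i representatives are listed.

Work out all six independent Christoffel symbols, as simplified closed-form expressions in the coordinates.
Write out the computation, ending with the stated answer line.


E = 1/4 + (53/16)*u^2; F = (5/4)*u^2; G = 1/4 + 2*u^2
Gamma^k_ij = (1/2) g^{kl} (d_i g_jl + d_j g_il - d_l g_ij), with g^inv = (1/(EG-F^2)) [[G, -F], [-F, E]]
first partials: E_u = (53/8)*u, E_v = 0, F_u = (5/2)*u, F_v = 0, G_u = 4*u, G_v = 0
D = EG - F^2 = 1/16 + (85/64)*u^2 + (81/16)*u^4
expanded: Gamma^u_uu = (G E_u - 2F F_u + F E_v)/(2D), Gamma^u_uv = (G E_v - F G_u)/(2D), Gamma^u_vv = (2G F_v - G G_u - F G_v)/(2D), Gamma^v_uu = (2E F_u - E E_v - F E_u)/(2D), Gamma^v_uv = (E G_u - F E_v)/(2D), Gamma^v_vv = (E G_v - 2F F_v + F G_u)/(2D); substitute and cancel common factors

Answer: Gamma_uuu = (224*u^3 + 53*u)/(324*u^4 + 85*u^2 + 4), Gamma_uuv = -160*u^3/(324*u^4 + 85*u^2 + 4), Gamma_uvv = (-256*u^3 - 32*u)/(324*u^4 + 85*u^2 + 4), Gamma_vuu = (265*u^3 + 40*u)/(324*u^4 + 85*u^2 + 4), Gamma_vuv = (424*u^3 + 32*u)/(324*u^4 + 85*u^2 + 4), Gamma_vvv = 160*u^3/(324*u^4 + 85*u^2 + 4)


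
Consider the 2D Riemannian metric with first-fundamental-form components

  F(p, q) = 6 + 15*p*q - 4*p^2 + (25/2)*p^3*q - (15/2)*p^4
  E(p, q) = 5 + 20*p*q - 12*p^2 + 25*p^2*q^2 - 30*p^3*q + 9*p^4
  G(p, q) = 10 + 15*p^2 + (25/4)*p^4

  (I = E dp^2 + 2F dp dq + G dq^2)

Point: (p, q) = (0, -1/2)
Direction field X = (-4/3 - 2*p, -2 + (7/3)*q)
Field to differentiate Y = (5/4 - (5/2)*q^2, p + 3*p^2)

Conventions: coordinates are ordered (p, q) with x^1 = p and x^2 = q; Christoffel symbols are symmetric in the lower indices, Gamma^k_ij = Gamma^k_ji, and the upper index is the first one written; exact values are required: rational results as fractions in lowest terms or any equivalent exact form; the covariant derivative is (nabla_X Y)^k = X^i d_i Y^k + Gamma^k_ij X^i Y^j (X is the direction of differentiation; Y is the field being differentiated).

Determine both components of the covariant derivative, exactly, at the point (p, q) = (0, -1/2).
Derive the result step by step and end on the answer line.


E = 5, F = 6, G = 10 at the point
E_p = -10, E_q = 0, F_p = -15/2, F_q = 0, G_p = 0, G_q = 0
EG - F^2 = 14;  g^inv = (1/14) * [[10, -6], [-6, 5]]
first-kind symbols [ij,l] = (1/2)(d_i g_jl + d_j g_il - d_l g_ij): [pp,p] = E_p/2 = -5, [pp,q] = F_p - E_q/2 = -15/2, [pq,p] = E_q/2 = 0, [pq,q] = G_p/2 = 0, [qq,p] = F_q - G_p/2 = 0, [qq,q] = G_q/2 = 0
Gamma^p_ij = (G*[ij,p] - F*[ij,q])/(EG - F^2), Gamma^q_ij = (E*[ij,q] - F*[ij,p])/(EG - F^2)
Gamma_ppp = -5/14, Gamma_ppq = 0, Gamma_pqq = 0, Gamma_qpp = -15/28, Gamma_qpq = 0, Gamma_qqq = 0
X = (-4/3, -19/6), Y = (5/8, 0) at the point

Answer: (nabla_X Y)^p = -160/21, (nabla_X Y)^q = -149/168


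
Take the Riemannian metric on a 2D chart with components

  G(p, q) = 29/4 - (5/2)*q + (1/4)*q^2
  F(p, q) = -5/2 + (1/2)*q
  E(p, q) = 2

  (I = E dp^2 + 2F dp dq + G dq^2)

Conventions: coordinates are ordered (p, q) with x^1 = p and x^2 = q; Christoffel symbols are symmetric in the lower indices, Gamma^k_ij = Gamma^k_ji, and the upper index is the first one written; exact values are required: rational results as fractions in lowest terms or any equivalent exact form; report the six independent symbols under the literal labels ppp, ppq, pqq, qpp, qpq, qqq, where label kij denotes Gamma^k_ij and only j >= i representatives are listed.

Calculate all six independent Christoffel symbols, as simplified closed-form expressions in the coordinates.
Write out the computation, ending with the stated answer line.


E = 2; F = -5/2 + (1/2)*q; G = 29/4 - (5/2)*q + (1/4)*q^2
Gamma^k_ij = (1/2) g^{kl} (d_i g_jl + d_j g_il - d_l g_ij), with g^inv = (1/(EG-F^2)) [[G, -F], [-F, E]]
first partials: E_p = 0, E_q = 0, F_p = 0, F_q = 1/2, G_p = 0, G_q = -5/2 + (1/2)*q
D = EG - F^2 = 33/4 - (5/2)*q + (1/4)*q^2
expanded: Gamma^p_pp = (G E_p - 2F F_p + F E_q)/(2D), Gamma^p_pq = (G E_q - F G_p)/(2D), Gamma^p_qq = (2G F_q - G G_p - F G_q)/(2D), Gamma^q_pp = (2E F_p - E E_q - F E_p)/(2D), Gamma^q_pq = (E G_p - F E_q)/(2D), Gamma^q_qq = (E G_q - 2F F_q + F G_p)/(2D); substitute and cancel common factors

Answer: Gamma_ppp = 0, Gamma_ppq = 0, Gamma_pqq = 2/(q^2 - 10*q + 33), Gamma_qpp = 0, Gamma_qpq = 0, Gamma_qqq = (q - 5)/(q^2 - 10*q + 33)


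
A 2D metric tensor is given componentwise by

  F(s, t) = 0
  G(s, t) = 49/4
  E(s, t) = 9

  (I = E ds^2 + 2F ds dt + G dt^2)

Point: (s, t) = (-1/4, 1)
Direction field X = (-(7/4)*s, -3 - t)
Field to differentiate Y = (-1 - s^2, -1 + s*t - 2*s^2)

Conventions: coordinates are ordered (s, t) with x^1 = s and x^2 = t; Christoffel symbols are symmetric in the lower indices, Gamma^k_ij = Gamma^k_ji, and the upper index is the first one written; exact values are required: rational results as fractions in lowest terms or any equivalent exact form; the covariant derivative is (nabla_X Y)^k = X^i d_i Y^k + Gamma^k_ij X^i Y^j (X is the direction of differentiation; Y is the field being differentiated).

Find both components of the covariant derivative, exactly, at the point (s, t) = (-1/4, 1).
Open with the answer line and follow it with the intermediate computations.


Answer: (nabla_X Y)^s = 7/32, (nabla_X Y)^t = 15/8

E = 9, F = 0, G = 49/4 at the point
E_s = 0, E_t = 0, F_s = 0, F_t = 0, G_s = 0, G_t = 0
EG - F^2 = 441/4;  g^inv = (4/441) * [[49/4, 0], [0, 9]]
first-kind symbols [ij,l] = (1/2)(d_i g_jl + d_j g_il - d_l g_ij): [ss,s] = E_s/2 = 0, [ss,t] = F_s - E_t/2 = 0, [st,s] = E_t/2 = 0, [st,t] = G_s/2 = 0, [tt,s] = F_t - G_s/2 = 0, [tt,t] = G_t/2 = 0
Gamma^s_ij = (G*[ij,s] - F*[ij,t])/(EG - F^2), Gamma^t_ij = (E*[ij,t] - F*[ij,s])/(EG - F^2)
Gamma_sss = 0, Gamma_sst = 0, Gamma_stt = 0, Gamma_tss = 0, Gamma_tst = 0, Gamma_ttt = 0
X = (7/16, -4), Y = (-17/16, -11/8) at the point


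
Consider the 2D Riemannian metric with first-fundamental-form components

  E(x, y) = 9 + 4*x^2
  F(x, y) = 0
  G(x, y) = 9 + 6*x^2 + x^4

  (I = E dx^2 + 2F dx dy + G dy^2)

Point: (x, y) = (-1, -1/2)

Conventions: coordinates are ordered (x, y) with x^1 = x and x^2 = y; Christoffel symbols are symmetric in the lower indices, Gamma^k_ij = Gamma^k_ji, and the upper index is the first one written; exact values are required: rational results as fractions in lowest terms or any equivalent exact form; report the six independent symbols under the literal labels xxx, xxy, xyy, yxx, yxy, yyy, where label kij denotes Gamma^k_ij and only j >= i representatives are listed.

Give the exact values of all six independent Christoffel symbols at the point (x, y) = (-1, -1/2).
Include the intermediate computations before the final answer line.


E = 13, F = 0, G = 16 at the point
E_x = -8, E_y = 0, F_x = 0, F_y = 0, G_x = -16, G_y = 0
EG - F^2 = 208;  g^inv = (1/208) * [[16, 0], [0, 13]]
first-kind symbols [ij,l] = (1/2)(d_i g_jl + d_j g_il - d_l g_ij): [xx,x] = E_x/2 = -4, [xx,y] = F_x - E_y/2 = 0, [xy,x] = E_y/2 = 0, [xy,y] = G_x/2 = -8, [yy,x] = F_y - G_x/2 = 8, [yy,y] = G_y/2 = 0
Gamma^x_ij = (G*[ij,x] - F*[ij,y])/(EG - F^2), Gamma^y_ij = (E*[ij,y] - F*[ij,x])/(EG - F^2)

Answer: Gamma_xxx = -4/13, Gamma_xxy = 0, Gamma_xyy = 8/13, Gamma_yxx = 0, Gamma_yxy = -1/2, Gamma_yyy = 0


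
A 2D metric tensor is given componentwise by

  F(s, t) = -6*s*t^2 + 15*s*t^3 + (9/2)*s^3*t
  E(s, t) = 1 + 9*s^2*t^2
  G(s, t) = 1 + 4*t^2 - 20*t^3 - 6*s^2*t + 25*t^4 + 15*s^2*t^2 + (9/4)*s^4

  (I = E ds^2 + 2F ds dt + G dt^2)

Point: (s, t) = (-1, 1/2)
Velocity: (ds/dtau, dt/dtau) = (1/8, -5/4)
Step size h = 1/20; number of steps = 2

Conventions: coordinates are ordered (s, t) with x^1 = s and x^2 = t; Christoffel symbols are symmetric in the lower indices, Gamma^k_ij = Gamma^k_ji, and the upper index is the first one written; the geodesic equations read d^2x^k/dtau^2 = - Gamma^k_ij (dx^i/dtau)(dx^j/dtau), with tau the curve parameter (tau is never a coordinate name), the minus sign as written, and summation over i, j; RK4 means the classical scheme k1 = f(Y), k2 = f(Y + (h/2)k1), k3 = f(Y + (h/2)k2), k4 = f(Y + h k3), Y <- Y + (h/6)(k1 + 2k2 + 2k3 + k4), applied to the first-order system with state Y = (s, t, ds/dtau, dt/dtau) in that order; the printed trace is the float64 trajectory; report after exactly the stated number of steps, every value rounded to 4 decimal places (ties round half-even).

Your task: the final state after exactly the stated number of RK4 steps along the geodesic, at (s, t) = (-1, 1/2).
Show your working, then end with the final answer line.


f(Y) = (ds/dtau, dt/dtau, -Gamma^s_ij Y'^i Y'^j, -Gamma^t_ij Y'^i Y'^j) with the Gammas evaluated at the stage position; h = 0.050000; intermediate values shown to 6 dp
step 0: s = -1.0000, t = 0.5000, ds/dtau = 0.1250, dt/dtau = -1.2500
step 1:
  k1: at (s, t) = (-1.000000, 0.500000), (ds/dtau, dt/dtau) = (0.125000, -1.250000); Gamma_sss = -0.356436, Gamma_sst = 0.712871, Gamma_stt = -0.712871, Gamma_tss = 0.415842, Gamma_tst = -0.831683, Gamma_ttt = 0.831683; k1 = (0.125000, -1.250000, 1.342203, -1.565903)
  k2: at (s, t) = (-0.996875, 0.468750), (ds/dtau, dt/dtau) = (0.158555, -1.289148); Gamma_sss = -0.346244, Gamma_sst = 0.736346, Gamma_stt = -0.661711, Gamma_tss = 0.407971, Gamma_tst = -0.867619, Gamma_ttt = 0.779678; k2 = (0.158555, -1.289148, 1.409423, -1.660689)
  k3: at (s, t) = (-0.996036, 0.467771), (ds/dtau, dt/dtau) = (0.160236, -1.291517); Gamma_sss = -0.346238, Gamma_sst = 0.737253, Gamma_stt = -0.660669, Gamma_tss = 0.407890, Gamma_tst = -0.868530, Gamma_ttt = 0.778310; k3 = (0.160236, -1.291517, 1.416042, -1.668186)
  k4: at (s, t) = (-0.991988, 0.435424), (ds/dtau, dt/dtau) = (0.195802, -1.333409); Gamma_sss = -0.332452, Gamma_sst = 0.757396, Gamma_stt = -0.599164, Gamma_tss = 0.398484, Gamma_tst = -0.907832, Gamma_ttt = 0.718172; k4 = (0.195802, -1.333409, 1.473536, -1.766214)
  Y <- Y + (h/6)(k1 + 2k2 + 2k3 + k4): s = -0.9920, t = 0.4355, ds/dtau = 0.1956, dt/dtau = -1.3332
step 2:
  k1: at (s, t) = (-0.992013, 0.435461), (ds/dtau, dt/dtau) = (0.195556, -1.333249); Gamma_sss = -0.332459, Gamma_sst = 0.757369, Gamma_stt = -0.599220, Gamma_tss = 0.398491, Gamma_tst = -0.907794, Gamma_ttt = 0.718235; k1 = (0.195556, -1.333249, 1.472788, -1.765308)
  k2: at (s, t) = (-0.987125, 0.402129), (ds/dtau, dt/dtau) = (0.232375, -1.377382); Gamma_sss = -0.314568, Gamma_sst = 0.772183, Gamma_stt = -0.527055, Gamma_tss = 0.387222, Gamma_tst = -0.950532, Gamma_ttt = 0.648788; k2 = (0.232375, -1.377382, 1.511209, -1.860249)
  k3: at (s, t) = (-0.986204, 0.401026), (ds/dtau, dt/dtau) = (0.233336, -1.379755); Gamma_sss = -0.314264, Gamma_sst = 0.772840, Gamma_stt = -0.525114, Gamma_tss = 0.386965, Gamma_tst = -0.951625, Gamma_ttt = 0.646591; k3 = (0.233336, -1.379755, 1.514408, -1.864744)
  k4: at (s, t) = (-0.980347, 0.366473), (ds/dtau, dt/dtau) = (0.271276, -1.426486); Gamma_sss = -0.291390, Gamma_sst = 0.779495, Gamma_stt = -0.441220, Gamma_tss = 0.373139, Gamma_tst = -0.998178, Gamma_ttt = 0.565003; k4 = (0.271276, -1.426486, 1.522551, -1.949695)
  Y <- Y + (h/6)(k1 + 2k2 + 2k3 + k4): s = -0.9804, t = 0.3665, ds/dtau = 0.2709, dt/dtau = -1.4263

Answer: s = -0.9804, t = 0.3665, ds/dtau = 0.2709, dt/dtau = -1.4263


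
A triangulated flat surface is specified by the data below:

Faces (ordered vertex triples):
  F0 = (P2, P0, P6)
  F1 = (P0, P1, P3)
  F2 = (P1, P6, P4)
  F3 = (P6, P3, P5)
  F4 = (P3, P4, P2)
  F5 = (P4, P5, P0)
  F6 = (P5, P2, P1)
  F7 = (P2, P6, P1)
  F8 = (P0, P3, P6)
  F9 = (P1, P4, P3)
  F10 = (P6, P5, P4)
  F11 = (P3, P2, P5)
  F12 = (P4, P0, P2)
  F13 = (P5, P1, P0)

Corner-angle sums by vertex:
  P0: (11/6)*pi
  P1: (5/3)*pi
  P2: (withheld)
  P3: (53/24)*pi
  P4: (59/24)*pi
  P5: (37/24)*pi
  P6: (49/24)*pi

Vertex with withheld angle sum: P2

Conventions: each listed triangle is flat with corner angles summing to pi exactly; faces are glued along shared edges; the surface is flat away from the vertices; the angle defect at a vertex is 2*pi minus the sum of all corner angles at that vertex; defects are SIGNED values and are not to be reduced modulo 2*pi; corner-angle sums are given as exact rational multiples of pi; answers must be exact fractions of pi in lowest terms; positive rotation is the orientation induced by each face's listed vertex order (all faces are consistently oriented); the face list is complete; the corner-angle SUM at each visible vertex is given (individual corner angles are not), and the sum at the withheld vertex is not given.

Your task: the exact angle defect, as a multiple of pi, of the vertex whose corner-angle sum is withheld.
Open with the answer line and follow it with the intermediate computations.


Answer: defect(P2) = -pi/4

V = 7, E = 21, F = 14; chi = V - E + F = 0
Gauss-Bonnet: total defect = 2*pi*chi = 0; visible defects sum to pi/4


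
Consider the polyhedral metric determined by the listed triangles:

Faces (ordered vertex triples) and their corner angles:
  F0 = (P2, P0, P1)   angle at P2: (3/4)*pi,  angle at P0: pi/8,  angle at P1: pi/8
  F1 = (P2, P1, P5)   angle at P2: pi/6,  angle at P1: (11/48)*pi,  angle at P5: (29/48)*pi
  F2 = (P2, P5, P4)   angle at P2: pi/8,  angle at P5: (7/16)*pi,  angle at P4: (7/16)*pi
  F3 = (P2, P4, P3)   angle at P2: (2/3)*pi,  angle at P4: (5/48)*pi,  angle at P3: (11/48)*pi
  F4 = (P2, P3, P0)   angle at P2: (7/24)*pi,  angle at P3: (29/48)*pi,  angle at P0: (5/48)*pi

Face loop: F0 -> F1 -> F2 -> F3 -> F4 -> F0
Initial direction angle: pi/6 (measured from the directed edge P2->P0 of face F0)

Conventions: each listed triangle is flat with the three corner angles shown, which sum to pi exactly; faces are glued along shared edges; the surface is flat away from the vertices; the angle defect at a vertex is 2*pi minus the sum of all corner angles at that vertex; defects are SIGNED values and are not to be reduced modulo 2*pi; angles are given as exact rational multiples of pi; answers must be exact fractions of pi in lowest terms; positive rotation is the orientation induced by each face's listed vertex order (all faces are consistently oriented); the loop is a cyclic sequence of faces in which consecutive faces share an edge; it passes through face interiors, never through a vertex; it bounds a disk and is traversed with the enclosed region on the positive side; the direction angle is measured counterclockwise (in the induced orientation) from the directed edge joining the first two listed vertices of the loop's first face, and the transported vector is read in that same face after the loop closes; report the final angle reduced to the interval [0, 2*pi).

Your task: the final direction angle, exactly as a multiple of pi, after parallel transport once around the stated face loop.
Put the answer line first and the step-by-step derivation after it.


Answer: final direction angle = pi/6

enclosed vertex P2: corner angles sum to 2*pi, defect = 2*pi - 2*pi = 0
adding the enclosed defects to the starting angle (mod 2*pi, induced orientation) gives the holonomy
final angle = pi/6 + 0 = pi/6 (mod 2*pi)
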